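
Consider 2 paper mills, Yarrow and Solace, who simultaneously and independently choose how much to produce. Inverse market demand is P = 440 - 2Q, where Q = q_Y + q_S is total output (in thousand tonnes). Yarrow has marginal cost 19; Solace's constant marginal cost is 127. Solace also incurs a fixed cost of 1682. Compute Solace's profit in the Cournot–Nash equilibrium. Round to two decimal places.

Yarrow's profit: π_Y = (440 - 2Q)q_Y - (19q_Y). Setting ∂π_Y/∂q_Y = 0: 421 - 4q_Y - 2(q_S) = 0.
Solace's first-order condition: 313 - 4q_S - 2(q_Y) = 0.
So q_Y = (421 - 2q_S)/4 and q_S = (313 - 2q_Y)/4.
Substituting one into the other gives q_Y = 529/6 and q_S = 205/6.
Price P = 440 - 2·(367/3) = 586/3.
Solace's profit: (586/3 - 127)·(205/6) - 1682 = 652.7222.

652.72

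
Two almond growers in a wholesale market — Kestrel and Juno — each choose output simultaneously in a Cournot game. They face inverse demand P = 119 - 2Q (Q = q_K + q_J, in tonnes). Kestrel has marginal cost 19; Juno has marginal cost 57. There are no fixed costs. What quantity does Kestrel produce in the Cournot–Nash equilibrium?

23

Kestrel's profit: π_K = (119 - 2Q)q_K - (19q_K). Setting ∂π_K/∂q_K = 0: 100 - 4q_K - 2(q_J) = 0.
Juno's profit: π_J = (119 - 2Q)q_J - (57q_J). Setting ∂π_J/∂q_J = 0: 62 - 4q_J - 2(q_K) = 0.
Rearranging gives the reaction functions q_K = (100 - 2q_J)/4 and q_J = (62 - 2q_K)/4.
Substituting one into the other gives q_K = 23 and q_J = 4.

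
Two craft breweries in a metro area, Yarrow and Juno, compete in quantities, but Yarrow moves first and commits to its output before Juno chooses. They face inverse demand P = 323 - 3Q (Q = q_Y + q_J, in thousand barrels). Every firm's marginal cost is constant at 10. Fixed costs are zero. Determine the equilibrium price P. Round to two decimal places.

88.25

The follower Juno best-responds to any q_Y: π_J = (323 - 3Q)q_J - 10q_J.
Follower FOC: 313 - 3q_Y - 6q_J = 0, so q_J(q_Y) = (313 - 3q_Y)/6.
The leader anticipates this reaction. Substituting into P = 323 - 3Q gives P = 333/2 - (3/2)q_Y, so π_Y = (333/2 - (3/2)q_Y)q_Y - 10q_Y.
The leader's first-order condition 313/2 - 3q_Y = 0 yields q_Y = 313/6.
Then q_J = (313 - 3·(313/6))/6 = 313/12.
Total output Q = 313/4, so price P = 323 - 3·(313/4) = 353/4.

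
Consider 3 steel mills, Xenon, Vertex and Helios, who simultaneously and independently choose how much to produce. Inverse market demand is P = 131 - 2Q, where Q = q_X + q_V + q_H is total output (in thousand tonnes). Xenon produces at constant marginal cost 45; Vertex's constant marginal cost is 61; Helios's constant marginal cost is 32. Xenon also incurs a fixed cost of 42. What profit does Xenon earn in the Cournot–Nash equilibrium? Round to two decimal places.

Xenon's profit: π_X = (131 - 2Q)q_X - (45q_X). Setting ∂π_X/∂q_X = 0: 86 - 4q_X - 2(q_V + q_H) = 0.
Vertex's profit: π_V = (131 - 2Q)q_V - (61q_V). Setting ∂π_V/∂q_V = 0: 70 - 4q_V - 2(q_X + q_H) = 0.
Helios's profit: π_H = (131 - 2Q)q_H - (32q_H). Setting ∂π_H/∂q_H = 0: 99 - 4q_H - 2(q_X + q_V) = 0.
Adding the 3 first-order conditions: 255 − 8Q = 0, so Q = 255/8.
Back-substituting: q_X = (86 − 255/4)/2 = 89/8, q_V = (70 − 255/4)/2 = 25/8, q_H = (99 − 255/4)/2 = 141/8.
Price P = 131 - 2·(255/8) = 269/4.
Xenon's profit: (269/4 - 45)·(89/8) - 42 = 205.5313.

205.53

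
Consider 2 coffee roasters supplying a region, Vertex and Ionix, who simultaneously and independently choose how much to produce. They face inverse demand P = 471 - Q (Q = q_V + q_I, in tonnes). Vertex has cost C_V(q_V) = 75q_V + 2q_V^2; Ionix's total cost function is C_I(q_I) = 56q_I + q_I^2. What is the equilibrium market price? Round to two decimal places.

329.13

Vertex's profit: π_V = (471 - Q)q_V - (75q_V + 2q_V²). Setting ∂π_V/∂q_V = 0: 396 - 6q_V - (q_I) = 0.
Ionix's first-order condition: 415 - 4q_I - (q_V) = 0.
So q_V = (396 - q_I)/6 and q_I = (415 - q_V)/4.
Solving the pair: q_V = 1169/23, q_I = 91.0435.
Total output Q = 141.8696, so price P = 471 - 141.8696 = 329.1304.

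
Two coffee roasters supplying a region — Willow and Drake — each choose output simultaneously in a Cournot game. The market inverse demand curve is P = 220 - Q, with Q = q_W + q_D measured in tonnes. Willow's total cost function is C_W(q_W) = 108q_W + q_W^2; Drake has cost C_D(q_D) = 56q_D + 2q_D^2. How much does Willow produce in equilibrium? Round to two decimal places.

Willow's profit: π_W = (220 - Q)q_W - (108q_W + q_W²). Setting ∂π_W/∂q_W = 0: 112 - 4q_W - (q_D) = 0.
Drake's first-order condition: 164 - 6q_D - (q_W) = 0.
Best responses: q_W = (112 - q_D)/4, q_D = (164 - q_W)/6.
Substituting one into the other gives q_W = 508/23 and q_D = 544/23.

22.09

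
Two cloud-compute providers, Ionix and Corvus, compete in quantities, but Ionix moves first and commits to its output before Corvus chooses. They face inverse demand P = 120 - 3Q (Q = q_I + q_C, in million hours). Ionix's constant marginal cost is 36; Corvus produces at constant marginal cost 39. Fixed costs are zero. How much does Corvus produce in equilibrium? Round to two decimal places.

6.25

Solve by backward induction. Given q_I, the follower Corvus maximises π_C = (120 - 3q_I - 3q_C)q_C - 39q_C.
Setting the follower's marginal profit to zero, 81 - 3q_I - 6q_C = 0, i.e. q_C = (81 - 3q_I)/6.
The leader anticipates this reaction. Substituting into P = 120 - 3Q gives P = 159/2 - (3/2)q_I, so π_I = (159/2 - (3/2)q_I)q_I - 36q_I.
Maximising: ∂π_I/∂q_I = 87/2 - 3q_I = 0, giving q_I = 29/2.
Then q_C = (81 - 3·(29/2))/6 = 25/4.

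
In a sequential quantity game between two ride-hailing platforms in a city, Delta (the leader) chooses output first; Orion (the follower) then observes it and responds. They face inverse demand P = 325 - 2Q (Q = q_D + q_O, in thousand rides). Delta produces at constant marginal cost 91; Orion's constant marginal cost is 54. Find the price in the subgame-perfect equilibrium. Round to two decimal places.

140.25

Solve by backward induction. Given q_D, the follower Orion maximises π_O = (325 - 2q_D - 2q_O)q_O - 54q_O.
Setting the follower's marginal profit to zero, 271 - 2q_D - 4q_O = 0, i.e. q_O = (271 - 2q_D)/4.
Delta substitutes q_O(q_D) into its own profit: π_D = q_D(325 - 2q_D - (271 - 2q_D)/2) - 91q_D = (379/2 - q_D)q_D - 91q_D.
Maximising: ∂π_D/∂q_D = 197/2 - 2q_D = 0, giving q_D = 197/4.
Then q_O = (271 - 2·(197/4))/4 = 345/8.
Total output Q = 739/8, so price P = 325 - 2·(739/8) = 561/4.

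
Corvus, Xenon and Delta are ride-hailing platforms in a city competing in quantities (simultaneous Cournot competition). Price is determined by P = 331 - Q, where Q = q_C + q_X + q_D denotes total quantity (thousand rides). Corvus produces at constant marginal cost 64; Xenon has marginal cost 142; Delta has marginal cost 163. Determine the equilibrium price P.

175

Corvus's profit: π_C = (331 - Q)q_C - (64q_C). Setting ∂π_C/∂q_C = 0: 267 - 2q_C - (q_X + q_D) = 0.
Xenon's first-order condition: 189 - 2q_X - (q_C + q_D) = 0.
Delta's profit: π_D = (331 - Q)q_D - (163q_D). Setting ∂π_D/∂q_D = 0: 168 - 2q_D - (q_C + q_X) = 0.
Adding the 3 first-order conditions: 624 − 4Q = 0, so Q = 156.
Back-substituting: q_C = (267 − 156) = 111, q_X = (189 − 156) = 33, q_D = (168 − 156) = 12.
Total output Q = 156, so price P = 331 - 156 = 175.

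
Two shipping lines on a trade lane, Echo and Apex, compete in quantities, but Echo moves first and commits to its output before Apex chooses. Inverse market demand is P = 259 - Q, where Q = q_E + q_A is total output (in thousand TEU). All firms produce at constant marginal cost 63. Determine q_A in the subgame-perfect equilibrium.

Solve by backward induction. Given q_E, the follower Apex maximises π_A = (259 - q_E - q_A)q_A - 63q_A.
Setting the follower's marginal profit to zero, 196 - q_E - 2q_A = 0, i.e. q_A = (196 - q_E)/2.
The leader anticipates this reaction. Substituting into P = 259 - Q gives P = 161 - (1/2)q_E, so π_E = (161 - (1/2)q_E)q_E - 63q_E.
Leader FOC: 98 - q_E = 0, so q_E = 98.
Then q_A = (196 - 98)/2 = 49.

49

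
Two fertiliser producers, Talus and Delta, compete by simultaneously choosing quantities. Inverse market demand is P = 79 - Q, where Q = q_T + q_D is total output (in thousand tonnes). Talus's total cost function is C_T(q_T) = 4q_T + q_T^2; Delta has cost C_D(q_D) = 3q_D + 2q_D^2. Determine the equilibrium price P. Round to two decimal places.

Talus's profit: π_T = (79 - Q)q_T - (4q_T + q_T²). Setting ∂π_T/∂q_T = 0: 75 - 4q_T - (q_D) = 0.
Delta's first-order condition: 76 - 6q_D - (q_T) = 0.
Best responses: q_T = (75 - q_D)/4, q_D = (76 - q_T)/6.
Substituting one into the other gives q_T = 374/23 and q_D = 229/23.
Total output Q = 603/23, so price P = 79 - 603/23 = 1214/23.

52.78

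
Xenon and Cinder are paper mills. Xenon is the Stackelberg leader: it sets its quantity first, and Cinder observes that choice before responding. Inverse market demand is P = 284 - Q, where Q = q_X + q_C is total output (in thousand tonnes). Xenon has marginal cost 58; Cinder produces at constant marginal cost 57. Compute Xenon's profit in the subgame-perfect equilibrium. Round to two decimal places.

6328.13

The follower Cinder best-responds to any q_X: π_C = (284 - Q)q_C - 57q_C.
Follower FOC: 227 - q_X - 2q_C = 0, so q_C(q_X) = (227 - q_X)/2.
The leader anticipates this reaction. Substituting into P = 284 - Q gives P = 341/2 - (1/2)q_X, so π_X = (341/2 - (1/2)q_X)q_X - 58q_X.
Leader FOC: 225/2 - q_X = 0, so q_X = 225/2.
Then q_C = (227 - 225/2)/2 = 229/4.
Price P = 284 - 679/4 = 457/4.
Xenon's profit: (457/4 - 58)·(225/2) = 6328.1250.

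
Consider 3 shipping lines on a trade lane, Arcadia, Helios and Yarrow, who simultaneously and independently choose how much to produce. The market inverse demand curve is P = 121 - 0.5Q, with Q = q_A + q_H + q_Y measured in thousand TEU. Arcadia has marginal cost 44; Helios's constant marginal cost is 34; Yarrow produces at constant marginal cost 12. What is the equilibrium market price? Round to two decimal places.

52.75

Arcadia's profit: π_A = (121 - 0.5Q)q_A - (44q_A). Setting ∂π_A/∂q_A = 0: 77 - q_A - (1/2)(q_H + q_Y) = 0.
Helios's profit: π_H = (121 - 0.5Q)q_H - (34q_H). Setting ∂π_H/∂q_H = 0: 87 - q_H - (1/2)(q_A + q_Y) = 0.
Yarrow's profit: π_Y = (121 - 0.5Q)q_Y - (12q_Y). Setting ∂π_Y/∂q_Y = 0: 109 - q_Y - (1/2)(q_A + q_H) = 0.
Summing all 3 equations gives 273 − 2Q = 0, hence Q = 273/2.
Back-substituting: q_A = (77 − 273/4)/(1/2) = 35/2, q_H = (87 − 273/4)/(1/2) = 75/2, q_Y = (109 − 273/4)/(1/2) = 163/2.
Total output Q = 273/2, so price P = 121 - (1/2)·(273/2) = 211/4.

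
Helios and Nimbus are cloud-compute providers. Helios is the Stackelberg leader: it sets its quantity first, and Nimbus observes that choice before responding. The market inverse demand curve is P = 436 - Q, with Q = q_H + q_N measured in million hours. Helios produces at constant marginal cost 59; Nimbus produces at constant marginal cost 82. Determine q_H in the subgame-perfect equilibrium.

200

The follower Nimbus best-responds to any q_H: π_N = (436 - Q)q_N - 82q_N.
Setting the follower's marginal profit to zero, 354 - q_H - 2q_N = 0, i.e. q_N = (354 - q_H)/2.
The leader anticipates this reaction. Substituting into P = 436 - Q gives P = 259 - (1/2)q_H, so π_H = (259 - (1/2)q_H)q_H - 59q_H.
Leader FOC: 200 - q_H = 0, so q_H = 200.
Then q_N = (354 - 200)/2 = 77.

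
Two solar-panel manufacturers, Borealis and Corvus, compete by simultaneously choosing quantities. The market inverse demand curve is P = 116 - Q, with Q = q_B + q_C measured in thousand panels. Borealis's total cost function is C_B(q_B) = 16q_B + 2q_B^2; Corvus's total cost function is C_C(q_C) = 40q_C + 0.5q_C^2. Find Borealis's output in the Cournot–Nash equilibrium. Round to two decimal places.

Borealis's profit: π_B = (116 - Q)q_B - (16q_B + 2q_B²). Setting ∂π_B/∂q_B = 0: 100 - 6q_B - (q_C) = 0.
Corvus's profit: π_C = (116 - Q)q_C - (40q_C + (1/2)q_C²). Setting ∂π_C/∂q_C = 0: 76 - 3q_C - (q_B) = 0.
Best responses: q_B = (100 - q_C)/6, q_C = (76 - q_B)/3.
Substituting one into the other gives q_B = 224/17 and q_C = 356/17.

13.18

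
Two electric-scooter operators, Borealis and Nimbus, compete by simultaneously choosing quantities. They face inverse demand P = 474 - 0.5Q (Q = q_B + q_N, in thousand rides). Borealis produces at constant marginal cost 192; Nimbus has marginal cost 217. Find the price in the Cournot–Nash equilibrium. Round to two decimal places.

Borealis's profit: π_B = (474 - 0.5Q)q_B - (192q_B). Setting ∂π_B/∂q_B = 0: 282 - q_B - (1/2)(q_N) = 0.
Nimbus's profit: π_N = (474 - 0.5Q)q_N - (217q_N). Setting ∂π_N/∂q_N = 0: 257 - q_N - (1/2)(q_B) = 0.
Rearranging gives the reaction functions q_B = (282 - (1/2)q_N) and q_N = (257 - (1/2)q_B).
Solving the pair: q_B = 614/3, q_N = 464/3.
Total output Q = 1078/3, so price P = 474 - (1/2)·(1078/3) = 883/3.

294.33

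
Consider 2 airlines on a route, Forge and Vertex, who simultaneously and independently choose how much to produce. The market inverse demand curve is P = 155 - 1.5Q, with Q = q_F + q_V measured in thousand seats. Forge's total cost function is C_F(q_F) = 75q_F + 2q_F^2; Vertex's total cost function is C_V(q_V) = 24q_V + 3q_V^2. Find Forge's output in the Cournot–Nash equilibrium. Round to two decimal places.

Forge's profit: π_F = (155 - 1.5Q)q_F - (75q_F + 2q_F²). Setting ∂π_F/∂q_F = 0: 80 - 7q_F - (3/2)(q_V) = 0.
Vertex's first-order condition: 131 - 9q_V - (3/2)(q_F) = 0.
So q_F = (80 - (3/2)q_V)/7 and q_V = (131 - (3/2)q_F)/9.
Substituting one into the other gives q_F = 698/81 and q_V = 13.1193.

8.62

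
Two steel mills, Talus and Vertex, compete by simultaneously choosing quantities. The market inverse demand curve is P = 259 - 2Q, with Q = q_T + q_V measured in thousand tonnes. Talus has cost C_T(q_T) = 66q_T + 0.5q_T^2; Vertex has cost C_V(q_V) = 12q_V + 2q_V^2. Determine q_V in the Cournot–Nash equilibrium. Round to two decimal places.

23.58

Talus's profit: π_T = (259 - 2Q)q_T - (66q_T + (1/2)q_T²). Setting ∂π_T/∂q_T = 0: 193 - 5q_T - 2(q_V) = 0.
Vertex's first-order condition: 247 - 8q_V - 2(q_T) = 0.
Best responses: q_T = (193 - 2q_V)/5, q_V = (247 - 2q_T)/8.
Solving the pair: q_T = 175/6, q_V = 283/12.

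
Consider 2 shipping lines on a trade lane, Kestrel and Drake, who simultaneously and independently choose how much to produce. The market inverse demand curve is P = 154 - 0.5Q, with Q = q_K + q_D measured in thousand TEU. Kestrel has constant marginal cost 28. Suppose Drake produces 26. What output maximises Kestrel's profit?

113

With the rival's output fixed at 26, Kestrel's profit is π_K = (154 - (1/2)·26 - (1/2)q_K)q_K - (28q_K) = (141 - (1/2)q_K)q_K - (28q_K).
∂π_K/∂q_K = 113 - q_K = 0, so q_K = 113.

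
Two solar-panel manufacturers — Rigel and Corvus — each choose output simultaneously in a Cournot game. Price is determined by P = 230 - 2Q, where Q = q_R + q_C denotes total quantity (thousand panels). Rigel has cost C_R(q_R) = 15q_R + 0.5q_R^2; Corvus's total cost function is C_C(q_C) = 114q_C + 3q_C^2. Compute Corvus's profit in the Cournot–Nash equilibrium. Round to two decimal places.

53.17

Rigel's profit: π_R = (230 - 2Q)q_R - (15q_R + (1/2)q_R²). Setting ∂π_R/∂q_R = 0: 215 - 5q_R - 2(q_C) = 0.
Corvus's first-order condition: 116 - 10q_C - 2(q_R) = 0.
Rearranging gives the reaction functions q_R = (215 - 2q_C)/5 and q_C = (116 - 2q_R)/10.
Solving the pair: q_R = 959/23, q_C = 75/23.
Price P = 230 - 2·(1034/23) = 140.0870.
Corvus's profit: 140.0870·(75/23) - 114·(75/23) - 3(75/23)² = 53.1664.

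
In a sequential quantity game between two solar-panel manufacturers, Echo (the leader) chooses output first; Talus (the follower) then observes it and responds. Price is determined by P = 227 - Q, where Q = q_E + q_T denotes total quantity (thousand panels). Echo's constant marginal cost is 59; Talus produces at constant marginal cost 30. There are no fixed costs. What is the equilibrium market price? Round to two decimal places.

93.75

Solve by backward induction. Given q_E, the follower Talus maximises π_T = (227 - q_E - q_T)q_T - 30q_T.
Setting the follower's marginal profit to zero, 197 - q_E - 2q_T = 0, i.e. q_T = (197 - q_E)/2.
Echo substitutes q_T(q_E) into its own profit: π_E = q_E(227 - q_E - (197 - q_E)/2) - 59q_E = (257/2 - (1/2)q_E)q_E - 59q_E.
Maximising: ∂π_E/∂q_E = 139/2 - q_E = 0, giving q_E = 139/2.
Then q_T = (197 - 139/2)/2 = 255/4.
Total output Q = 533/4, so price P = 227 - 533/4 = 375/4.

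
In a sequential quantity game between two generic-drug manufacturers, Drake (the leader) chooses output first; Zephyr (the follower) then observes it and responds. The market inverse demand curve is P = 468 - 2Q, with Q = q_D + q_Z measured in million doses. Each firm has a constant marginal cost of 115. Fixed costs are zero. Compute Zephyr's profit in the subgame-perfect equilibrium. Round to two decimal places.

3894.03

Solve by backward induction. Given q_D, the follower Zephyr maximises π_Z = (468 - 2q_D - 2q_Z)q_Z - 115q_Z.
Setting the follower's marginal profit to zero, 353 - 2q_D - 4q_Z = 0, i.e. q_Z = (353 - 2q_D)/4.
Drake substitutes q_Z(q_D) into its own profit: π_D = q_D(468 - 2q_D - (353 - 2q_D)/2) - 115q_D = (583/2 - q_D)q_D - 115q_D.
Maximising: ∂π_D/∂q_D = 353/2 - 2q_D = 0, giving q_D = 353/4.
Then q_Z = (353 - 2·(353/4))/4 = 353/8.
Price P = 468 - 2·(1059/8) = 813/4.
Zephyr's profit: (813/4 - 115)·(353/8) = 3894.0313.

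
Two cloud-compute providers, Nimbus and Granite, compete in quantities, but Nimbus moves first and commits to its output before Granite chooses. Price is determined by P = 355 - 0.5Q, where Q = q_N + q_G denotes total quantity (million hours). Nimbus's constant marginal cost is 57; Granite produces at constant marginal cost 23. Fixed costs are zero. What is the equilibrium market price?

The follower Granite best-responds to any q_N: π_G = (355 - 0.5Q)q_G - 23q_G.
Setting the follower's marginal profit to zero, 332 - (1/2)q_N - q_G = 0, i.e. q_G = (332 - (1/2)q_N).
Nimbus substitutes q_G(q_N) into its own profit: π_N = q_N(355 - (1/2)q_N - (332 - (1/2)q_N)/2) - 57q_N = (189 - (1/4)q_N)q_N - 57q_N.
Leader FOC: 132 - (1/2)q_N = 0, so q_N = 264.
Then q_G = (332 - (1/2)·264) = 200.
Total output Q = 464, so price P = 355 - (1/2)·464 = 123.

123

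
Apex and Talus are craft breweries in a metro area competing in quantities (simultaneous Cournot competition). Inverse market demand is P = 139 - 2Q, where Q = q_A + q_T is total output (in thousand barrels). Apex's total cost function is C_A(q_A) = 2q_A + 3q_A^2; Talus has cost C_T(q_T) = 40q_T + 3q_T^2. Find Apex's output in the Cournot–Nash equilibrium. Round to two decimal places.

12.21

Apex's profit: π_A = (139 - 2Q)q_A - (2q_A + 3q_A²). Setting ∂π_A/∂q_A = 0: 137 - 10q_A - 2(q_T) = 0.
Talus's profit: π_T = (139 - 2Q)q_T - (40q_T + 3q_T²). Setting ∂π_T/∂q_T = 0: 99 - 10q_T - 2(q_A) = 0.
So q_A = (137 - 2q_T)/10 and q_T = (99 - 2q_A)/10.
Substituting one into the other gives q_A = 293/24 and q_T = 179/24.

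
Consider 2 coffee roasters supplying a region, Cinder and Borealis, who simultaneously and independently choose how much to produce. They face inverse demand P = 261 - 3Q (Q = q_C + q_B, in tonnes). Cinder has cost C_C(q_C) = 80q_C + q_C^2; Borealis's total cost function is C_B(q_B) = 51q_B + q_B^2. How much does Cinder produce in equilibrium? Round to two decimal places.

14.87

Cinder's profit: π_C = (261 - 3Q)q_C - (80q_C + q_C²). Setting ∂π_C/∂q_C = 0: 181 - 8q_C - 3(q_B) = 0.
Borealis's profit: π_B = (261 - 3Q)q_B - (51q_B + q_B²). Setting ∂π_B/∂q_B = 0: 210 - 8q_B - 3(q_C) = 0.
Best responses: q_C = (181 - 3q_B)/8, q_B = (210 - 3q_C)/8.
Solving the pair: q_C = 818/55, q_B = 1137/55.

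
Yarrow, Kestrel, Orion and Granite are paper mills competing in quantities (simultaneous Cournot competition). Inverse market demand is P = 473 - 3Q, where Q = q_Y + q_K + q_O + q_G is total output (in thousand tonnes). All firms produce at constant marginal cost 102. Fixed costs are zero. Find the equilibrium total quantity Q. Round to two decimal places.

A representative firm's profit is π_i = q_i(473 - 3Q) - 102q_i.
First-order condition (treating rivals' output as given): 371 - 6q_i - 3·Σ_{j≠i} q_j = 0.
With identical firms every q_j equals q_i, so Σ_{j≠i} q_j = 3q_i and 371 = 15q_i, giving q_i = 371/15.
Total output Q = 371/15 + 371/15 + 371/15 + 371/15 = 1484/15.

98.93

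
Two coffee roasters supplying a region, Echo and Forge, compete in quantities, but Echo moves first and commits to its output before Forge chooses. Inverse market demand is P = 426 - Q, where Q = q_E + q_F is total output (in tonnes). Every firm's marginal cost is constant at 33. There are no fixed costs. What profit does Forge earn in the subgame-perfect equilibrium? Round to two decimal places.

9653.06

Solve by backward induction. Given q_E, the follower Forge maximises π_F = (426 - q_E - q_F)q_F - 33q_F.
Setting the follower's marginal profit to zero, 393 - q_E - 2q_F = 0, i.e. q_F = (393 - q_E)/2.
Echo substitutes q_F(q_E) into its own profit: π_E = q_E(426 - q_E - (393 - q_E)/2) - 33q_E = (459/2 - (1/2)q_E)q_E - 33q_E.
Leader FOC: 393/2 - q_E = 0, so q_E = 393/2.
Then q_F = (393 - 393/2)/2 = 393/4.
Price P = 426 - 1179/4 = 525/4.
Forge's profit: (525/4 - 33)·(393/4) = 9653.0625.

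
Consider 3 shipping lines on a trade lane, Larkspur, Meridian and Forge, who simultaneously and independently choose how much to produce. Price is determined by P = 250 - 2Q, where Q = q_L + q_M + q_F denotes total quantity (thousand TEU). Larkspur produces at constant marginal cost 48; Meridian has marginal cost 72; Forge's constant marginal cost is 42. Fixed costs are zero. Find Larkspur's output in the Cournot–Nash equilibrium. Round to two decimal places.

Larkspur's profit: π_L = (250 - 2Q)q_L - (48q_L). Setting ∂π_L/∂q_L = 0: 202 - 4q_L - 2(q_M + q_F) = 0.
Meridian's first-order condition: 178 - 4q_M - 2(q_L + q_F) = 0.
Forge's first-order condition: 208 - 4q_F - 2(q_L + q_M) = 0.
Summing all 3 equations gives 588 − 8Q = 0, hence Q = 147/2.
Back-substituting: q_L = (202 − 147)/2 = 55/2, q_M = (178 − 147)/2 = 31/2, q_F = (208 − 147)/2 = 61/2.

27.50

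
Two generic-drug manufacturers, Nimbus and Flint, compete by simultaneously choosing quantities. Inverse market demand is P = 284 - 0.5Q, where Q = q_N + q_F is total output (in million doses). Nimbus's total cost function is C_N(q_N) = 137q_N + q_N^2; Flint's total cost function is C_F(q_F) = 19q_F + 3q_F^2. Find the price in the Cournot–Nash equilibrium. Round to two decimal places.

245.01

Nimbus's profit: π_N = (284 - 0.5Q)q_N - (137q_N + q_N²). Setting ∂π_N/∂q_N = 0: 147 - 3q_N - (1/2)(q_F) = 0.
Flint's profit: π_F = (284 - 0.5Q)q_F - (19q_F + 3q_F²). Setting ∂π_F/∂q_F = 0: 265 - 7q_F - (1/2)(q_N) = 0.
So q_N = (147 - (1/2)q_F)/3 and q_F = (265 - (1/2)q_N)/7.
Solving the pair: q_N = 43.2048, q_F = 34.7711.
Total output Q = 77.9759, so price P = 284 - (1/2)·77.9759 = 245.0120.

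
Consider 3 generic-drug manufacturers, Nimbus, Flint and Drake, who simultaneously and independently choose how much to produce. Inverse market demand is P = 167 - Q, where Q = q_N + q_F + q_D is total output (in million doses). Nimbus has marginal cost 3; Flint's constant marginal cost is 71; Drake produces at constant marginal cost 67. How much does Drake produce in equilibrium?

10

Nimbus's profit: π_N = (167 - Q)q_N - (3q_N). Setting ∂π_N/∂q_N = 0: 164 - 2q_N - (q_F + q_D) = 0.
Flint's first-order condition: 96 - 2q_F - (q_N + q_D) = 0.
Drake's first-order condition: 100 - 2q_D - (q_N + q_F) = 0.
Adding the 3 conditions: 360 − 2Q − 2Q = 0, i.e. Q = 90.
Back-substituting: q_N = (164 − 90) = 74, q_F = (96 − 90) = 6, q_D = (100 − 90) = 10.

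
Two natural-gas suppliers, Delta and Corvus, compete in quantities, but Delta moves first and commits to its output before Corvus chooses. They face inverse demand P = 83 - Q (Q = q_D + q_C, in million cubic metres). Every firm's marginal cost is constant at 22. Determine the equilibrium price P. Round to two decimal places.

37.25

The follower Corvus best-responds to any q_D: π_C = (83 - Q)q_C - 22q_C.
Setting the follower's marginal profit to zero, 61 - q_D - 2q_C = 0, i.e. q_C = (61 - q_D)/2.
The leader anticipates this reaction. Substituting into P = 83 - Q gives P = 105/2 - (1/2)q_D, so π_D = (105/2 - (1/2)q_D)q_D - 22q_D.
Maximising: ∂π_D/∂q_D = 61/2 - q_D = 0, giving q_D = 61/2.
Then q_C = (61 - 61/2)/2 = 61/4.
Total output Q = 183/4, so price P = 83 - 183/4 = 149/4.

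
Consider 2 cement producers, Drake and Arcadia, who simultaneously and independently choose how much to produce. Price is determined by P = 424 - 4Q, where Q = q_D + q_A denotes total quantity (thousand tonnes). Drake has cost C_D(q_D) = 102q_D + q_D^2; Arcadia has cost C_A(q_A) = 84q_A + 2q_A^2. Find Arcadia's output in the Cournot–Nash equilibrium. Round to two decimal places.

Drake's profit: π_D = (424 - 4Q)q_D - (102q_D + q_D²). Setting ∂π_D/∂q_D = 0: 322 - 10q_D - 4(q_A) = 0.
Arcadia's profit: π_A = (424 - 4Q)q_A - (84q_A + 2q_A²). Setting ∂π_A/∂q_A = 0: 340 - 12q_A - 4(q_D) = 0.
Rearranging gives the reaction functions q_D = (322 - 4q_A)/10 and q_A = (340 - 4q_D)/12.
Solving the pair: q_D = 313/13, q_A = 264/13.

20.31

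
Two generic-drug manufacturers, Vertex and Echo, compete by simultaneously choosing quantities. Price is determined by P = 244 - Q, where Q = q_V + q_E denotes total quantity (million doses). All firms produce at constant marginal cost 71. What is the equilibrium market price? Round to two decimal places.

A representative firm's profit is π_i = q_i(244 - Q) - 71q_i.
First-order condition (treating rivals' output as given): 173 - 2q_i - q_j = 0.
With identical firms every q_j equals q_i, so q_j = q_i and 173 = 3q_i, giving q_i = 173/3.
Total output Q = 346/3, so price P = 244 - 346/3 = 386/3.

128.67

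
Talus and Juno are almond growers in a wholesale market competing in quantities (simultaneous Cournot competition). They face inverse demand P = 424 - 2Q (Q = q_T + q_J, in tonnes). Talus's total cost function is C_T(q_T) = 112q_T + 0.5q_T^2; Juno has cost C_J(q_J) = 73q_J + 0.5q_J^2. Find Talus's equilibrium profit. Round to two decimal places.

4173.27

Talus's profit: π_T = (424 - 2Q)q_T - (112q_T + (1/2)q_T²). Setting ∂π_T/∂q_T = 0: 312 - 5q_T - 2(q_J) = 0.
Juno's profit: π_J = (424 - 2Q)q_J - (73q_J + (1/2)q_J²). Setting ∂π_J/∂q_J = 0: 351 - 5q_J - 2(q_T) = 0.
Rearranging gives the reaction functions q_T = (312 - 2q_J)/5 and q_J = (351 - 2q_T)/5.
Substituting one into the other gives q_T = 286/7 and q_J = 377/7.
Price P = 424 - 2·(663/7) = 1642/7.
Talus's profit: (1642/7)·(286/7) - 112·(286/7) - (1/2)(286/7)² = 4173.2653.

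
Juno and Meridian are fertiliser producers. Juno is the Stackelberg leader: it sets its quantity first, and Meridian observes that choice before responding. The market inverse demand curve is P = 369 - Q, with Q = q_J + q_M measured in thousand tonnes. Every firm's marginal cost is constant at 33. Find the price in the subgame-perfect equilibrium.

The follower Meridian best-responds to any q_J: π_M = (369 - Q)q_M - 33q_M.
Setting the follower's marginal profit to zero, 336 - q_J - 2q_M = 0, i.e. q_M = (336 - q_J)/2.
Juno substitutes q_M(q_J) into its own profit: π_J = q_J(369 - q_J - (336 - q_J)/2) - 33q_J = (201 - (1/2)q_J)q_J - 33q_J.
Leader FOC: 168 - q_J = 0, so q_J = 168.
Then q_M = (336 - 168)/2 = 84.
Total output Q = 252, so price P = 369 - 252 = 117.

117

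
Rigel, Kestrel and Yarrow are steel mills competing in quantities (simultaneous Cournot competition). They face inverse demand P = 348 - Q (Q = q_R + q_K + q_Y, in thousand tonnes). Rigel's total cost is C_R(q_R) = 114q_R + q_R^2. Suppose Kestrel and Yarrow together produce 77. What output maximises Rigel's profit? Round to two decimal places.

39.25

With rivals' combined output fixed at 77, Rigel's profit is π_R = (348 - 77 - q_R)q_R - (114q_R + q_R²) = (271 - q_R)q_R - (114q_R + q_R²).
∂π_R/∂q_R = 157 - 4q_R = 0, so q_R = 157/4.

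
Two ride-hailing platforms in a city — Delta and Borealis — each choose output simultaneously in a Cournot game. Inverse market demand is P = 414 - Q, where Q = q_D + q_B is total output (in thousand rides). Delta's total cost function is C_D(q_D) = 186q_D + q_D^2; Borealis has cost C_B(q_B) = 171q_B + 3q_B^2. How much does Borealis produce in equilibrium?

24

Delta's profit: π_D = (414 - Q)q_D - (186q_D + q_D²). Setting ∂π_D/∂q_D = 0: 228 - 4q_D - (q_B) = 0.
Borealis's profit: π_B = (414 - Q)q_B - (171q_B + 3q_B²). Setting ∂π_B/∂q_B = 0: 243 - 8q_B - (q_D) = 0.
Rearranging gives the reaction functions q_D = (228 - q_B)/4 and q_B = (243 - q_D)/8.
Solving the pair: q_D = 51, q_B = 24.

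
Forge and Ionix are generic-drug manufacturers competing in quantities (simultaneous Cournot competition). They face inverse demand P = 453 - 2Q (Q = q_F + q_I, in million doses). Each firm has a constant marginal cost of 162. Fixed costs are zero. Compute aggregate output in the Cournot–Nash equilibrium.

Each firm earns π_i = (453 - 2Q)q_i - 162q_i.
Setting ∂π_i/∂q_i = 0 with rivals' quantities fixed: 291 - 4q_i - 2q_j = 0.
By symmetry each firm produces the same amount; substituting q_j = q_i yields q_i = 291/6 = 97/2.
Total output Q = 97/2 + 97/2 = 97.

97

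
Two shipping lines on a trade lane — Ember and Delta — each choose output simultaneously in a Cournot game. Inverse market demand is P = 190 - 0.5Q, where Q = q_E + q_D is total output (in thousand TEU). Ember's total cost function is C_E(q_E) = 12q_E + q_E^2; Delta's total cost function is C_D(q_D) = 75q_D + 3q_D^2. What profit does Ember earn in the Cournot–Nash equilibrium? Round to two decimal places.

Ember's profit: π_E = (190 - 0.5Q)q_E - (12q_E + q_E²). Setting ∂π_E/∂q_E = 0: 178 - 3q_E - (1/2)(q_D) = 0.
Delta's first-order condition: 115 - 7q_D - (1/2)(q_E) = 0.
Best responses: q_E = (178 - (1/2)q_D)/3, q_D = (115 - (1/2)q_E)/7.
Substituting one into the other gives q_E = 57.2771 and q_D = 1024/83.
Price P = 190 - (1/2)·69.6145 = 155.1928.
Ember's profit: 155.1928·57.2771 - 12·57.2771 - 57.2771² = 4921.0007.

4921.00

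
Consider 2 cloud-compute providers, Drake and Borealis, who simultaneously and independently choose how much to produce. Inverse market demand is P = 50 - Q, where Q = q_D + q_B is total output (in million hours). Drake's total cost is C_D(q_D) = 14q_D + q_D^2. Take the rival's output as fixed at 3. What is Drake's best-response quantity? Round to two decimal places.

8.25

With the rival's output fixed at 3, Drake's profit is π_D = (50 - 3 - q_D)q_D - (14q_D + q_D²) = (47 - q_D)q_D - (14q_D + q_D²).
∂π_D/∂q_D = 33 - 4q_D = 0, so q_D = 33/4.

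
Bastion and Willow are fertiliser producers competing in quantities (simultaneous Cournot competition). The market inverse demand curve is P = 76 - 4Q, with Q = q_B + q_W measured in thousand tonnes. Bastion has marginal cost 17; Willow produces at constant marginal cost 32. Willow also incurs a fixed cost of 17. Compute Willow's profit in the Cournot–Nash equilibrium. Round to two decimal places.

Bastion's profit: π_B = (76 - 4Q)q_B - (17q_B). Setting ∂π_B/∂q_B = 0: 59 - 8q_B - 4(q_W) = 0.
Willow's first-order condition: 44 - 8q_W - 4(q_B) = 0.
Best responses: q_B = (59 - 4q_W)/8, q_W = (44 - 4q_B)/8.
Substituting one into the other gives q_B = 37/6 and q_W = 29/12.
Price P = 76 - 4·(103/12) = 125/3.
Willow's profit: (125/3 - 32)·(29/12) - 17 = 229/36.

6.36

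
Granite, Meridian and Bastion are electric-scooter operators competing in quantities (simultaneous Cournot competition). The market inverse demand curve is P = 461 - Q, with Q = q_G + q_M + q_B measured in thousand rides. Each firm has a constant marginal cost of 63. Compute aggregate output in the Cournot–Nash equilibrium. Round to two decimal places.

Each firm earns π_i = (461 - Q)q_i - 63q_i.
First-order condition (treating rivals' output as given): 398 - 2q_i - Σ_{j≠i} q_j = 0.
By symmetry each firm produces the same amount; substituting Σ_{j≠i} q_j = 2q_i yields q_i = 398/4 = 199/2.
Total output Q = 199/2 + 199/2 + 199/2 = 597/2.

298.50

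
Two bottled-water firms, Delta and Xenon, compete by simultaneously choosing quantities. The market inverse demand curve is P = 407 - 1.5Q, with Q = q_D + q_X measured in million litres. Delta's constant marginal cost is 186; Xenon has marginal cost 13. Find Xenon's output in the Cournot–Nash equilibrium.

126

Delta's profit: π_D = (407 - 1.5Q)q_D - (186q_D). Setting ∂π_D/∂q_D = 0: 221 - 3q_D - (3/2)(q_X) = 0.
Xenon's profit: π_X = (407 - 1.5Q)q_X - (13q_X). Setting ∂π_X/∂q_X = 0: 394 - 3q_X - (3/2)(q_D) = 0.
Best responses: q_D = (221 - (3/2)q_X)/3, q_X = (394 - (3/2)q_D)/3.
Solving the pair: q_D = 32/3, q_X = 126.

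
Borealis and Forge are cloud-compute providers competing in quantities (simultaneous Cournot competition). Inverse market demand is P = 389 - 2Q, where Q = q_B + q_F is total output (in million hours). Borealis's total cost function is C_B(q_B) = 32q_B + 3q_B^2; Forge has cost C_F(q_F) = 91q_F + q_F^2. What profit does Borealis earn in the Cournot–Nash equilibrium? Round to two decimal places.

3810.77

Borealis's profit: π_B = (389 - 2Q)q_B - (32q_B + 3q_B²). Setting ∂π_B/∂q_B = 0: 357 - 10q_B - 2(q_F) = 0.
Forge's profit: π_F = (389 - 2Q)q_F - (91q_F + q_F²). Setting ∂π_F/∂q_F = 0: 298 - 6q_F - 2(q_B) = 0.
So q_B = (357 - 2q_F)/10 and q_F = (298 - 2q_B)/6.
Substituting one into the other gives q_B = 773/28 and q_F = 1133/28.
Price P = 389 - 2·(953/14) = 1770/7.
Borealis's profit: (1770/7)·(773/28) - 32·(773/28) - 3(773/28)² = 3810.7717.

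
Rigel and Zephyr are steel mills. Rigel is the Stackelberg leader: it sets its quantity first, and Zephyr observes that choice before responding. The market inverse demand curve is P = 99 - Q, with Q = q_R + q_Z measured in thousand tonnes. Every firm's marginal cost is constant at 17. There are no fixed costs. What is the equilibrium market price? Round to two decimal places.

37.50

The follower Zephyr best-responds to any q_R: π_Z = (99 - Q)q_Z - 17q_Z.
Follower FOC: 82 - q_R - 2q_Z = 0, so q_Z(q_R) = (82 - q_R)/2.
The leader anticipates this reaction. Substituting into P = 99 - Q gives P = 58 - (1/2)q_R, so π_R = (58 - (1/2)q_R)q_R - 17q_R.
The leader's first-order condition 41 - q_R = 0 yields q_R = 41.
Then q_Z = (82 - 41)/2 = 41/2.
Total output Q = 123/2, so price P = 99 - 123/2 = 75/2.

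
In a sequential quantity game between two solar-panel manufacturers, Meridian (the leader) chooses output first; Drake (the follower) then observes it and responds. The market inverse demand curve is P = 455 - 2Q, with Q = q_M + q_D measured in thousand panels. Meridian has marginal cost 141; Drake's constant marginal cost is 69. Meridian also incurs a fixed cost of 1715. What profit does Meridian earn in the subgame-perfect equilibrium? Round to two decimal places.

1945.25

The follower Drake best-responds to any q_M: π_D = (455 - 2Q)q_D - 69q_D.
Setting the follower's marginal profit to zero, 386 - 2q_M - 4q_D = 0, i.e. q_D = (386 - 2q_M)/4.
The leader anticipates this reaction. Substituting into P = 455 - 2Q gives P = 262 - q_M, so π_M = (262 - q_M)q_M - 141q_M.
Leader FOC: 121 - 2q_M = 0, so q_M = 121/2.
Then q_D = (386 - 2·(121/2))/4 = 265/4.
Price P = 455 - 2·(507/4) = 403/2.
Meridian's profit: (403/2 - 141)·(121/2) - 1715 = 1945.2500.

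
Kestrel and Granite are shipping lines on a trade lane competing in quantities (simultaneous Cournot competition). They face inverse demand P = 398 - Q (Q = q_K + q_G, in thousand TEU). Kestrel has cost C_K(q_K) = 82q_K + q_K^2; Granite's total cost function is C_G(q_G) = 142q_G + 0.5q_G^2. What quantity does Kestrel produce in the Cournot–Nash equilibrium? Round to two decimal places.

Kestrel's profit: π_K = (398 - Q)q_K - (82q_K + q_K²). Setting ∂π_K/∂q_K = 0: 316 - 4q_K - (q_G) = 0.
Granite's first-order condition: 256 - 3q_G - (q_K) = 0.
So q_K = (316 - q_G)/4 and q_G = (256 - q_K)/3.
Solving the pair: q_K = 692/11, q_G = 708/11.

62.91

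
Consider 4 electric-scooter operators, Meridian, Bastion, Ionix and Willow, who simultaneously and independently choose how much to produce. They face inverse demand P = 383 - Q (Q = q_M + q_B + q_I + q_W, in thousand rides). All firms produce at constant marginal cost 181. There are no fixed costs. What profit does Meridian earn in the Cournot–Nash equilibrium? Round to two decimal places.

1632.16

Each firm earns π_i = (383 - Q)q_i - 181q_i.
Setting ∂π_i/∂q_i = 0 with rivals' quantities fixed: 202 - 2q_i - Σ_{j≠i} q_j = 0.
By symmetry each firm produces the same amount; substituting Σ_{j≠i} q_j = 3q_i yields q_i = 202/5.
Price P = 383 - 808/5 = 1107/5.
Meridian's profit: (1107/5 - 181)·(202/5) = 1632.1600.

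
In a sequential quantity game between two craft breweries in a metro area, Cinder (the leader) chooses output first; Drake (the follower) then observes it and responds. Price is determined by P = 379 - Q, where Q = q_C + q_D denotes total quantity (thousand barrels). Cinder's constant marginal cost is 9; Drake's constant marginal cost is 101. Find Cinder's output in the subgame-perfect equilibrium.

231

Solve by backward induction. Given q_C, the follower Drake maximises π_D = (379 - q_C - q_D)q_D - 101q_D.
Follower FOC: 278 - q_C - 2q_D = 0, so q_D(q_C) = (278 - q_C)/2.
The leader anticipates this reaction. Substituting into P = 379 - Q gives P = 240 - (1/2)q_C, so π_C = (240 - (1/2)q_C)q_C - 9q_C.
Maximising: ∂π_C/∂q_C = 231 - q_C = 0, giving q_C = 231.
Then q_D = (278 - 231)/2 = 47/2.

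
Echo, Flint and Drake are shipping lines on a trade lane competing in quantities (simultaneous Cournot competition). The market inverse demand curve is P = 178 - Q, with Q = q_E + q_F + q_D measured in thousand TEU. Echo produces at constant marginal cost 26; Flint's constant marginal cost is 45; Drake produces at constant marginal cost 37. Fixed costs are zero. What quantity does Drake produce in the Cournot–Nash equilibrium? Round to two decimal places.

34.50

Echo's profit: π_E = (178 - Q)q_E - (26q_E). Setting ∂π_E/∂q_E = 0: 152 - 2q_E - (q_F + q_D) = 0.
Flint's profit: π_F = (178 - Q)q_F - (45q_F). Setting ∂π_F/∂q_F = 0: 133 - 2q_F - (q_E + q_D) = 0.
Drake's profit: π_D = (178 - Q)q_D - (37q_D). Setting ∂π_D/∂q_D = 0: 141 - 2q_D - (q_E + q_F) = 0.
Summing all 3 equations gives 426 − 4Q = 0, hence Q = 213/2.
Back-substituting: q_E = (152 − 213/2) = 91/2, q_F = (133 − 213/2) = 53/2, q_D = (141 − 213/2) = 69/2.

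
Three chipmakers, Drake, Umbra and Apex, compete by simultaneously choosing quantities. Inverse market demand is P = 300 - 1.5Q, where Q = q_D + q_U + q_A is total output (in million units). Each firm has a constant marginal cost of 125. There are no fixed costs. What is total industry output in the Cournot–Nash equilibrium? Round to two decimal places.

87.50

Each firm earns π_i = (300 - 1.5Q)q_i - 125q_i.
First-order condition (treating rivals' output as given): 175 - 3q_i - (3/2)·Σ_{j≠i} q_j = 0.
By symmetry each firm produces the same amount; substituting Σ_{j≠i} q_j = 2q_i yields q_i = 175/6.
Total output Q = 175/6 + 175/6 + 175/6 = 175/2.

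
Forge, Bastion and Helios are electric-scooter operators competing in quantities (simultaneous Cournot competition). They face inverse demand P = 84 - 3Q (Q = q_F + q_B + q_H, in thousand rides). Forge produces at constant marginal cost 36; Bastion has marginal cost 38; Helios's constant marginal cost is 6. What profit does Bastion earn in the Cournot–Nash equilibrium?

Forge's profit: π_F = (84 - 3Q)q_F - (36q_F). Setting ∂π_F/∂q_F = 0: 48 - 6q_F - 3(q_B + q_H) = 0.
Bastion's first-order condition: 46 - 6q_B - 3(q_F + q_H) = 0.
Helios's first-order condition: 78 - 6q_H - 3(q_F + q_B) = 0.
Summing all 3 equations gives 172 − 12Q = 0, hence Q = 43/3.
Back-substituting: q_F = (48 − 43)/3 = 5/3, q_B = (46 − 43)/3 = 1, q_H = (78 − 43)/3 = 35/3.
Price P = 84 - 3·(43/3) = 41.
Bastion's profit: (41 - 38)·1 = 3.

3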